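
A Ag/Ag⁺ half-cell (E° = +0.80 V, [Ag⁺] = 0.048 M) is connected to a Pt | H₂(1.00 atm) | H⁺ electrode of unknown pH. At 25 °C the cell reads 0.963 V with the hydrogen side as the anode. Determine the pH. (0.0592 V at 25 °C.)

E°_cell = 0.80 V and n = 2.
log Q = n(E° − E)/0.0592 = 2×(0.80 − 0.963)/0.0592 = -5.507.
With Q = [H⁺]^2 / ([Ag⁺]^2·P(H₂)), solving for [H⁺] gives log[H⁺] = -4.072, so pH = 4.07.

pH = 4.07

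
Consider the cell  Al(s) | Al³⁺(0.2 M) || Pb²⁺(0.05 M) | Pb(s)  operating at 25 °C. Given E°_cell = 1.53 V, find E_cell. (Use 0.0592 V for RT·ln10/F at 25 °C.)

Balancing electrons gives n = 6; the reaction quotient is Q = [Al³⁺]^2/[Pb²⁺]^3 = 320.
At 25 °C, E = E° − (0.0592/n) log Q = 1.53 − (0.0592/6)(2.505) = 1.530 − 0.025 = 1.505 V.

1.51 V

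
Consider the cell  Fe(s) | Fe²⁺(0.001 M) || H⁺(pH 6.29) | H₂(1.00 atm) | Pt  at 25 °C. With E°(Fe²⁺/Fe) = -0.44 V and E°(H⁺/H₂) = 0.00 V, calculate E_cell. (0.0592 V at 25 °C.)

The hydrogen couple is the cathode, so E°_cell = 0.44 V; n = 2.
[H⁺] = 10^(−6.29) = 5.1 × 10^-7 M, and Q = [Fe²⁺]·P(H₂) / [H⁺]^2 = 3.8 × 10^9.
E = E° − (0.0592/2) log Q = 0.44 − (0.0592/2)(9.580) = 0.156 V.

0.16 V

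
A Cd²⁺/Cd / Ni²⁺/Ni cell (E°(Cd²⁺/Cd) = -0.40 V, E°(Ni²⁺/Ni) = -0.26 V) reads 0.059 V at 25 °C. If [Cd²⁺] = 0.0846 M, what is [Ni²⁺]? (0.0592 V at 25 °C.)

From the Nernst equation, log Q = n(E° − E)/0.0592 = 2(0.14 − 0.059)/0.0592 = 2.736, so Q = 545.
With Q = [Cd²⁺]/[Ni²⁺] and the known concentrations, [Ni²⁺] in the denominator gives [Ni²⁺] = 1.6 × 10^-4 M.

1.6 × 10^-4 M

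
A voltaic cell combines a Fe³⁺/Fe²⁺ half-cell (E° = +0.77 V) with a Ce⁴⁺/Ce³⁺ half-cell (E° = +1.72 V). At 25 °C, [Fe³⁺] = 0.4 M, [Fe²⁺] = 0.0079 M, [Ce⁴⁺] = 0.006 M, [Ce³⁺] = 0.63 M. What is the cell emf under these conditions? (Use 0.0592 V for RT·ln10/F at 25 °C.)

0.729 V

The Ce⁴⁺/Ce³⁺ couple has the higher reduction potential and acts as the cathode, so E°_cell = +1.72 − (+0.77) = 0.95 V.
Balancing electrons gives n = 1; the reaction quotient is Q = [Fe³⁺]·[Ce³⁺]/([Fe²⁺]·[Ce⁴⁺]) = 5320.
At 25 °C, E = E° − (0.0592/n) log Q = 0.95 − (0.0592/1)(3.726) = 0.950 − 0.221 = 0.729 V.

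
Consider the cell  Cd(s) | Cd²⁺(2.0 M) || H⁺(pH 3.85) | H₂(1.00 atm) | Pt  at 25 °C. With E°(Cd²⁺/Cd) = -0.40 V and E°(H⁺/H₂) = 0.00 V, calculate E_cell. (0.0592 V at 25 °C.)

0.16 V

The hydrogen couple is the cathode, so E°_cell = 0.40 V; n = 2.
[H⁺] = 10^(−3.85) = 1.4 × 10^-4 M, and Q = [Cd²⁺]·P(H₂) / [H⁺]^2 = 1 × 10^8.
E = E° − (0.0592/2) log Q = 0.40 − (0.0592/2)(8.001) = 0.163 V.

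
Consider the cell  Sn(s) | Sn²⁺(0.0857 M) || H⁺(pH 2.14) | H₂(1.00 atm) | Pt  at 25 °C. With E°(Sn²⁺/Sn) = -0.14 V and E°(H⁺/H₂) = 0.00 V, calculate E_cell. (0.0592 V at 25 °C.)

0.045 V

The hydrogen couple is the cathode, so E°_cell = 0.14 V; n = 2.
[H⁺] = 10^(−2.14) = 0.0072 M, and Q = [Sn²⁺]·P(H₂) / [H⁺]^2 = 1630.
E = E° − (0.0592/2) log Q = 0.14 − (0.0592/2)(3.213) = 0.045 V.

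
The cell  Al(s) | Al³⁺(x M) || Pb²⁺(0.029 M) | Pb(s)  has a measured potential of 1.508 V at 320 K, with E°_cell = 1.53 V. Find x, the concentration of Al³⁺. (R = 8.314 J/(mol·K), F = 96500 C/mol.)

From the Nernst equation, ln Q = nF(E° − E)/RT = 6×96500×(1.53 − 1.508)/(8.314×320) = 4.788, so Q = 120.
With Q = [Al³⁺]^2/[Pb²⁺]^3 and the known concentrations, [Al³⁺]^2 in the numerator gives [Al³⁺] = 0.054 M.

0.054 M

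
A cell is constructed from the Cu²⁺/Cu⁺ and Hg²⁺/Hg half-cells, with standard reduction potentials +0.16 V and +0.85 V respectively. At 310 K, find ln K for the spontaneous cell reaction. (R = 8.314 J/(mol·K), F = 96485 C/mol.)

ln K = 51.7

E°_cell = +0.85 − (+0.16) = 0.69 V, with n = 2 electrons transferred.
At equilibrium E = 0, so the Nernst equation gives ln K = nFE°/RT = (2)(96485)(0.69)/((8.314)(310)) = 51.66.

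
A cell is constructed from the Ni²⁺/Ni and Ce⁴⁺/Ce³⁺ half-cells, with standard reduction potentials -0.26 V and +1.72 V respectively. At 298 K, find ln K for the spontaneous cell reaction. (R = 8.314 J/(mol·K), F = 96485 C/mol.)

ln K = 154.2

E°_cell = +1.72 − (-0.26) = 1.98 V, with n = 2 electrons transferred.
At equilibrium E = 0, so the Nernst equation gives ln K = nFE°/RT = (2)(96485)(1.98)/((8.314)(298)) = 154.22.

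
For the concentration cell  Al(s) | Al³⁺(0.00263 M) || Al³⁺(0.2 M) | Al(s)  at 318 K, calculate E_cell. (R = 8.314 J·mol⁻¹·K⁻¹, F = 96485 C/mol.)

0.040 V

Both half-cells are Al³⁺/Al, so E°_cell = 0. The concentrated side is the cathode; the cell reaction moves Al³⁺ from high to low concentration with n = 3.
Q = [Al³⁺]_dilute/[Al³⁺]_conc = 0.00263/0.2 = 0.0131.
E = 0 − (RT/nF) ln Q = −((8.314×318)/(3×96485))(-4.331) = 0.0396 V.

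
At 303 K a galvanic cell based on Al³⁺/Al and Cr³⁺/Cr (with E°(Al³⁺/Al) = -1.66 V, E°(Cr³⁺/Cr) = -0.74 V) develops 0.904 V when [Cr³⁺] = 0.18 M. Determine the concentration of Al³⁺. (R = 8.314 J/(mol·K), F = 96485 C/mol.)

1.1 M

From the Nernst equation, ln Q = nF(E° − E)/RT = 3×96485×(0.92 − 0.904)/(8.314×303) = 1.838, so Q = 6.29.
With Q = [Al³⁺]/[Cr³⁺] and the known concentrations, [Al³⁺] in the numerator gives [Al³⁺] = 1.1 M.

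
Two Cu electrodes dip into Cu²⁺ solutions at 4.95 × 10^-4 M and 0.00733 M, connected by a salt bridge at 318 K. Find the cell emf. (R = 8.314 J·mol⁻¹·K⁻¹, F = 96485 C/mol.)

Both half-cells are Cu²⁺/Cu, so E°_cell = 0. The concentrated side is the cathode; the cell reaction moves Cu²⁺ from high to low concentration with n = 2.
Q = [Cu²⁺]_dilute/[Cu²⁺]_conc = 4.95 × 10^-4/0.00733 = 0.0675.
E = 0 − (RT/nF) ln Q = −((8.314×318)/(2×96485))(-2.695) = 0.0369 V.

0.037 V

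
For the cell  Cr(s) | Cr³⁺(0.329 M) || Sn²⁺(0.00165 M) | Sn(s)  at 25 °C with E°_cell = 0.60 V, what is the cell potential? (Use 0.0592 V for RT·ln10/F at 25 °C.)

0.527 V

Balancing electrons gives n = 6; the reaction quotient is Q = [Cr³⁺]^2/[Sn²⁺]^3 = 2.41 × 10^7.
At 25 °C, E = E° − (0.0592/n) log Q = 0.60 − (0.0592/6)(7.382) = 0.600 − 0.073 = 0.527 V.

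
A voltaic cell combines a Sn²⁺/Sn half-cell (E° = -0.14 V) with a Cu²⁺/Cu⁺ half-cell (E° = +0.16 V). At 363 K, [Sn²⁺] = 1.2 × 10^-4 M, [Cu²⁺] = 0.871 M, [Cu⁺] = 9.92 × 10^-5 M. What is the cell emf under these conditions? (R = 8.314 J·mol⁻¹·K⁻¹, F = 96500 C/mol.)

The Cu²⁺/Cu⁺ couple has the higher reduction potential and acts as the cathode, so E°_cell = +0.16 − (-0.14) = 0.30 V.
Balancing electrons gives n = 2; the reaction quotient is Q = [Sn²⁺]·[Cu⁺]^2/[Cu²⁺]^2 = 1.56 × 10^-12.
E = E° − (RT/nF) ln Q = 0.30 − (8.314×363)/(2×96500) × (-27.189) = 0.300 + 0.425 = 0.725 V.

0.725 V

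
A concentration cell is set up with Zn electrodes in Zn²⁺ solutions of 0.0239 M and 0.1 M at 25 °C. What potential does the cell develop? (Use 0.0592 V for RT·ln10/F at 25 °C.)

Both half-cells are Zn²⁺/Zn, so E°_cell = 0. The concentrated side is the cathode; the cell reaction moves Zn²⁺ from high to low concentration with n = 2.
Q = [Zn²⁺]_dilute/[Zn²⁺]_conc = 0.0239/0.1 = 0.239.
E = 0 − (0.0592/2) log Q = −(0.0592/2)(-0.622) = 0.0184 V.

0.018 V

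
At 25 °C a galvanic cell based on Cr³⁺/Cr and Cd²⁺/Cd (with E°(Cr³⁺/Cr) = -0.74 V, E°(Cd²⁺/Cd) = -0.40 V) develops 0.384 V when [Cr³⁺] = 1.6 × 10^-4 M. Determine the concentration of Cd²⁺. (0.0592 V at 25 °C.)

0.09 M

From the Nernst equation, log Q = n(E° − E)/0.0592 = 6(0.34 − 0.384)/0.0592 = -4.459, so Q = 3.47 × 10^-5.
With Q = [Cr³⁺]^2/[Cd²⁺]^3 and the known concentrations, [Cd²⁺]^3 in the denominator gives [Cd²⁺] = 0.09 M.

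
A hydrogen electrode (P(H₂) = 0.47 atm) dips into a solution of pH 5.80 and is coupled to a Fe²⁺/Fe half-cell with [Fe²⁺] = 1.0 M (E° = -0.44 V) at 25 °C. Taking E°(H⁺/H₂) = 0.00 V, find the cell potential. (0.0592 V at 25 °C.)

The hydrogen couple is the cathode, so E°_cell = 0.44 V; n = 2.
[H⁺] = 10^(−5.80) = 1.6 × 10^-6 M, and Q = [Fe²⁺]·P(H₂) / [H⁺]^2 = 1.87 × 10^11.
E = E° − (0.0592/2) log Q = 0.44 − (0.0592/2)(11.272) = 0.106 V.

0.11 V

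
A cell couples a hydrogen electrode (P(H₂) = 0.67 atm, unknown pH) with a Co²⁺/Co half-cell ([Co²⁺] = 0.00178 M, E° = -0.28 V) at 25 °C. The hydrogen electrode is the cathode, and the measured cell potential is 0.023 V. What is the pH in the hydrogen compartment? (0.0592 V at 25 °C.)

pH = 5.80

E°_cell = 0.28 V and n = 2.
log Q = n(E° − E)/0.0592 = 2×(0.28 − 0.023)/0.0592 = 8.682.
With Q = [Co²⁺]·P(H₂) / [H⁺]^2, solving for [H⁺] gives log[H⁺] = -5.803, so pH = 5.80.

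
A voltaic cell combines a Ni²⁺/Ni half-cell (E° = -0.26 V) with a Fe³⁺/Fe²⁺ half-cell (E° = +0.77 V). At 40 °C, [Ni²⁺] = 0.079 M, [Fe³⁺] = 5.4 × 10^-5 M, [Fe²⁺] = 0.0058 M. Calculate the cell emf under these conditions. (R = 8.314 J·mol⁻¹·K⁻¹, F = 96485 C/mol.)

0.938 V

The Fe³⁺/Fe²⁺ couple has the higher reduction potential and acts as the cathode, so E°_cell = +0.77 − (-0.26) = 1.03 V.
Balancing electrons gives n = 2; the reaction quotient is Q = [Ni²⁺]·[Fe²⁺]^2/[Fe³⁺]^2 = 911.
E = E° − (RT/nF) ln Q = 1.03 − (8.314×313)/(2×96485) × (6.815) = 1.030 − 0.092 = 0.938 V.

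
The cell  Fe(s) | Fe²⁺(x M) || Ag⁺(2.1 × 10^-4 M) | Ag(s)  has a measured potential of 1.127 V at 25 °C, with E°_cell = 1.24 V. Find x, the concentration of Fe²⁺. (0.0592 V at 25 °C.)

2.9 × 10^-4 M

From the Nernst equation, log Q = n(E° − E)/0.0592 = 2(1.24 − 1.127)/0.0592 = 3.818, so Q = 6570.
With Q = [Fe²⁺]/[Ag⁺]^2 and the known concentrations, [Fe²⁺] in the numerator gives [Fe²⁺] = 2.9 × 10^-4 M.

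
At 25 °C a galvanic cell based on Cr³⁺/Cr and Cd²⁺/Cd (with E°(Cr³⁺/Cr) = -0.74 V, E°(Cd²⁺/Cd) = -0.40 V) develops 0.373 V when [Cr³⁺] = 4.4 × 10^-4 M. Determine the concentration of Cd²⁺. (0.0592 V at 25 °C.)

From the Nernst equation, log Q = n(E° − E)/0.0592 = 6(0.34 − 0.373)/0.0592 = -3.345, so Q = 4.52 × 10^-4.
With Q = [Cr³⁺]^2/[Cd²⁺]^3 and the known concentrations, [Cd²⁺]^3 in the denominator gives [Cd²⁺] = 0.075 M.

0.075 M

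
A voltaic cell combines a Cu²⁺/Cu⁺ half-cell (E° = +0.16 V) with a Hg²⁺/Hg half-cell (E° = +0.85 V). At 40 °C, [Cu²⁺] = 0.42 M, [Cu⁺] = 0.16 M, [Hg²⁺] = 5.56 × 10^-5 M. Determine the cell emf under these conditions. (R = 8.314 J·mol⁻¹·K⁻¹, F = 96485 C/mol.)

0.532 V

The Hg²⁺/Hg couple has the higher reduction potential and acts as the cathode, so E°_cell = +0.85 − (+0.16) = 0.69 V.
Balancing electrons gives n = 2; the reaction quotient is Q = [Cu²⁺]^2/([Cu⁺]^2·[Hg²⁺]) = 1.24 × 10^5.
E = E° − (RT/nF) ln Q = 0.69 − (8.314×313)/(2×96485) × (11.727) = 0.690 − 0.158 = 0.532 V.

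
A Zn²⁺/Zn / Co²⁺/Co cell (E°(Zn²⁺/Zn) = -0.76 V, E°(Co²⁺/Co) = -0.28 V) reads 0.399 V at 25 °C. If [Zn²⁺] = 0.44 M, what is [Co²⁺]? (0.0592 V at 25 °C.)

8.1 × 10^-4 M

From the Nernst equation, log Q = n(E° − E)/0.0592 = 2(0.48 − 0.399)/0.0592 = 2.736, so Q = 545.
With Q = [Zn²⁺]/[Co²⁺] and the known concentrations, [Co²⁺] in the denominator gives [Co²⁺] = 8.1 × 10^-4 M.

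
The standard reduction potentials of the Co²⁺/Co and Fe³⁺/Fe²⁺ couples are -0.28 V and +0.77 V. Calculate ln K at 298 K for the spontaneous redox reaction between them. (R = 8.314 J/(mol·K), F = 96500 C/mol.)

ln K = 81.8

E°_cell = +0.77 − (-0.28) = 1.05 V, with n = 2 electrons transferred.
At equilibrium E = 0, so the Nernst equation gives ln K = nFE°/RT = (2)(96500)(1.05)/((8.314)(298)) = 81.79.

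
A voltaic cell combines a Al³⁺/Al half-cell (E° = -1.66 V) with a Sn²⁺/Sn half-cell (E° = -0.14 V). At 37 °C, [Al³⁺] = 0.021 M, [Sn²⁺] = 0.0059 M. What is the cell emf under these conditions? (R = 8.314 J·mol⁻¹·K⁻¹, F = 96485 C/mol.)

The Sn²⁺/Sn couple has the higher reduction potential and acts as the cathode, so E°_cell = -0.14 − (-1.66) = 1.52 V.
Balancing electrons gives n = 6; the reaction quotient is Q = [Al³⁺]^2/[Sn²⁺]^3 = 2150.
E = E° − (RT/nF) ln Q = 1.52 − (8.314×310)/(6×96485) × (7.672) = 1.520 − 0.034 = 1.486 V.

1.49 V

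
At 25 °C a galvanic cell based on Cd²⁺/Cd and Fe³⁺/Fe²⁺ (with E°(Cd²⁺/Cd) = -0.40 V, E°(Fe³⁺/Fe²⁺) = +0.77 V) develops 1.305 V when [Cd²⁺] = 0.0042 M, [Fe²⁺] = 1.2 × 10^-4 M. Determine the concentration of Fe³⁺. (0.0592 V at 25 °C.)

0.0015 M

From the Nernst equation, log Q = n(E° − E)/0.0592 = 2(1.17 − 1.305)/0.0592 = -4.561, so Q = 2.75 × 10^-5.
With Q = [Cd²⁺]·[Fe²⁺]^2/[Fe³⁺]^2 and the known concentrations, [Fe³⁺]^2 in the denominator gives [Fe³⁺] = 0.0015 M.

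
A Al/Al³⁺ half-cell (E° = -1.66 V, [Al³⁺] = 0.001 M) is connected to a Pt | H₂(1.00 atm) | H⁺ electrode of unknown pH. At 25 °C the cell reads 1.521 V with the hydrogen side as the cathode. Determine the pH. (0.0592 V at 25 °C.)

E°_cell = 1.66 V and n = 6.
log Q = n(E° − E)/0.0592 = 6×(1.66 − 1.521)/0.0592 = 14.088.
With Q = [Al³⁺]^2·P(H₂)^3 / [H⁺]^6, solving for [H⁺] gives log[H⁺] = -3.348, so pH = 3.35.

pH = 3.35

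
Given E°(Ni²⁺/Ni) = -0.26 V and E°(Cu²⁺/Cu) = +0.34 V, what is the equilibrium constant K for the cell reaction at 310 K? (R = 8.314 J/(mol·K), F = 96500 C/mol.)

E°_cell = +0.34 − (-0.26) = 0.60 V, with n = 2 electrons transferred.
At equilibrium E = 0, so the Nernst equation gives ln K = nFE°/RT = (2)(96500)(0.60)/((8.314)(310)) = 44.93.
K = e^44.93 = 3.3 × 10^19.

3.3 × 10^19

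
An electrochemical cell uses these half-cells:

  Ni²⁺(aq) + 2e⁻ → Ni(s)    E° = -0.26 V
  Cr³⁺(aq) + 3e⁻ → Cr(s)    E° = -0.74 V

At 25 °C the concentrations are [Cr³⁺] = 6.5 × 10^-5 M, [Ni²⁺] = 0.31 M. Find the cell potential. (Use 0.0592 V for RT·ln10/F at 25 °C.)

The Ni²⁺/Ni couple has the higher reduction potential and acts as the cathode, so E°_cell = -0.26 − (-0.74) = 0.48 V.
Balancing electrons gives n = 6; the reaction quotient is Q = [Cr³⁺]^2/[Ni²⁺]^3 = 1.42 × 10^-7.
At 25 °C, E = E° − (0.0592/n) log Q = 0.48 − (0.0592/6)(-6.848) = 0.480 + 0.068 = 0.548 V.

0.548 V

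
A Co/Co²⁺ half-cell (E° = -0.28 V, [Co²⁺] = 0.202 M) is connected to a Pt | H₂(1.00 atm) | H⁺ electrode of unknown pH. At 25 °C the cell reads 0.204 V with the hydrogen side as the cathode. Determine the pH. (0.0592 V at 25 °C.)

E°_cell = 0.28 V and n = 2.
log Q = n(E° − E)/0.0592 = 2×(0.28 − 0.204)/0.0592 = 2.568.
With Q = [Co²⁺]·P(H₂) / [H⁺]^2, solving for [H⁺] gives log[H⁺] = -1.631, so pH = 1.63.

pH = 1.63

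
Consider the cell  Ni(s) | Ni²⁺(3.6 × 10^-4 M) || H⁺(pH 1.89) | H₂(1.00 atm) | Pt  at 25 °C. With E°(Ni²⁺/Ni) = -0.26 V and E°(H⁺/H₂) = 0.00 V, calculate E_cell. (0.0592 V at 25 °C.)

The hydrogen couple is the cathode, so E°_cell = 0.26 V; n = 2.
[H⁺] = 10^(−1.89) = 0.013 M, and Q = [Ni²⁺]·P(H₂) / [H⁺]^2 = 2.17.
E = E° − (0.0592/2) log Q = 0.26 − (0.0592/2)(0.336) = 0.250 V.

0.25 V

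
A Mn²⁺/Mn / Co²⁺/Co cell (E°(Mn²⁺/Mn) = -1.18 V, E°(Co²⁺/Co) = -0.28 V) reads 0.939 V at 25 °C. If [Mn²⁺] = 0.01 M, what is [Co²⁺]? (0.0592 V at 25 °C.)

From the Nernst equation, log Q = n(E° − E)/0.0592 = 2(0.90 − 0.939)/0.0592 = -1.318, so Q = 0.0481.
With Q = [Mn²⁺]/[Co²⁺] and the known concentrations, [Co²⁺] in the denominator gives [Co²⁺] = 0.21 M.

0.21 M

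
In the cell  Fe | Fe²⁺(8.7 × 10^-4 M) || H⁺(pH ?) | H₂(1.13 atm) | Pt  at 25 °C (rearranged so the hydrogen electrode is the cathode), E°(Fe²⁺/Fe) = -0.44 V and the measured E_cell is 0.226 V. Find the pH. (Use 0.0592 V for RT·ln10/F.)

E°_cell = 0.44 V and n = 2.
log Q = n(E° − E)/0.0592 = 2×(0.44 − 0.226)/0.0592 = 7.230.
With Q = [Fe²⁺]·P(H₂) / [H⁺]^2, solving for [H⁺] gives log[H⁺] = -5.119, so pH = 5.12.

pH = 5.12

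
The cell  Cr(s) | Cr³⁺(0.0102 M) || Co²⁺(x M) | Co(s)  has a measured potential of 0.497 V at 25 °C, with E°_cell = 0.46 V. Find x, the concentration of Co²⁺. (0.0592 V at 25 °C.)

0.84 M

From the Nernst equation, log Q = n(E° − E)/0.0592 = 6(0.46 − 0.497)/0.0592 = -3.750, so Q = 1.78 × 10^-4.
With Q = [Cr³⁺]^2/[Co²⁺]^3 and the known concentrations, [Co²⁺]^3 in the denominator gives [Co²⁺] = 0.84 M.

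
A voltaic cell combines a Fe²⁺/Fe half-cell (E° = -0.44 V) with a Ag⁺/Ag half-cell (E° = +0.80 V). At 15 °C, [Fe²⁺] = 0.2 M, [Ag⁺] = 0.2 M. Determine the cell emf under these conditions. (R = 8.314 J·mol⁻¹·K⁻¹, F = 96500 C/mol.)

1.22 V

The Ag⁺/Ag couple has the higher reduction potential and acts as the cathode, so E°_cell = +0.80 − (-0.44) = 1.24 V.
Balancing electrons gives n = 2; the reaction quotient is Q = [Fe²⁺]/[Ag⁺]^2 = 5.00.
E = E° − (RT/nF) ln Q = 1.24 − (8.314×288)/(2×96500) × (1.609) = 1.240 − 0.020 = 1.220 V.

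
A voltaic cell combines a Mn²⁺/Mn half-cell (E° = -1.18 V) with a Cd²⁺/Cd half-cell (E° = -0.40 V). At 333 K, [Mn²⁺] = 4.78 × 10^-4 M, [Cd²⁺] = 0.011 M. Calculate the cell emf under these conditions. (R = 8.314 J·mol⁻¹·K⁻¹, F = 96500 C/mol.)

The Cd²⁺/Cd couple has the higher reduction potential and acts as the cathode, so E°_cell = -0.40 − (-1.18) = 0.78 V.
Balancing electrons gives n = 2; the reaction quotient is Q = [Mn²⁺]/[Cd²⁺] = 0.0435.
E = E° − (RT/nF) ln Q = 0.78 − (8.314×333)/(2×96500) × (-3.136) = 0.780 + 0.045 = 0.825 V.

0.825 V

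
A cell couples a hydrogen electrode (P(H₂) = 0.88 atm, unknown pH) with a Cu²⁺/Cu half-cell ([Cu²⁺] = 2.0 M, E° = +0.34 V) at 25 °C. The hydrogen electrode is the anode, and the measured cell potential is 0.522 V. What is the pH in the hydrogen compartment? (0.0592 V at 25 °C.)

pH = 2.95

E°_cell = 0.34 V and n = 2.
log Q = n(E° − E)/0.0592 = 2×(0.34 − 0.522)/0.0592 = -6.149.
With Q = [H⁺]^2 / ([Cu²⁺]·P(H₂)), solving for [H⁺] gives log[H⁺] = -2.952, so pH = 2.95.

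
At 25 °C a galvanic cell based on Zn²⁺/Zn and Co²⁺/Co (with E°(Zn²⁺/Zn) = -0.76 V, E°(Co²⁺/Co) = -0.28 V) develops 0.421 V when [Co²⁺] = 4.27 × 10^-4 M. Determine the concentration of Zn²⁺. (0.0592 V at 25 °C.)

0.042 M

From the Nernst equation, log Q = n(E° − E)/0.0592 = 2(0.48 − 0.421)/0.0592 = 1.993, so Q = 98.5.
With Q = [Zn²⁺]/[Co²⁺] and the known concentrations, [Zn²⁺] in the numerator gives [Zn²⁺] = 0.042 M.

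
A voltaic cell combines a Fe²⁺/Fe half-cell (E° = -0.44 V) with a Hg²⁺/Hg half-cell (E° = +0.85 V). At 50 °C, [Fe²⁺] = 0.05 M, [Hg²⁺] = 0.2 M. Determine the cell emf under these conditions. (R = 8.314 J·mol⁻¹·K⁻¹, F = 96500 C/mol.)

1.31 V

The Hg²⁺/Hg couple has the higher reduction potential and acts as the cathode, so E°_cell = +0.85 − (-0.44) = 1.29 V.
Balancing electrons gives n = 2; the reaction quotient is Q = [Fe²⁺]/[Hg²⁺] = 0.250.
E = E° − (RT/nF) ln Q = 1.29 − (8.314×323)/(2×96500) × (-1.386) = 1.290 + 0.019 = 1.309 V.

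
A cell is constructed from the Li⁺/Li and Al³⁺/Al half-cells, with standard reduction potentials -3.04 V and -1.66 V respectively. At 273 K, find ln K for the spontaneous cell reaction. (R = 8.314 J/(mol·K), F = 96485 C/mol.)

ln K = 176.0

E°_cell = -1.66 − (-3.04) = 1.38 V, with n = 3 electrons transferred.
At equilibrium E = 0, so the Nernst equation gives ln K = nFE°/RT = (3)(96485)(1.38)/((8.314)(273)) = 175.99.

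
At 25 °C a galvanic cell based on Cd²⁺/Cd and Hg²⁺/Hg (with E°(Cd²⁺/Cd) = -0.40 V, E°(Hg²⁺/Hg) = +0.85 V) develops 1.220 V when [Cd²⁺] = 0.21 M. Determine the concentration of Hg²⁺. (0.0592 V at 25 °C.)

0.02 M

From the Nernst equation, log Q = n(E° − E)/0.0592 = 2(1.25 − 1.220)/0.0592 = 1.014, so Q = 10.3.
With Q = [Cd²⁺]/[Hg²⁺] and the known concentrations, [Hg²⁺] in the denominator gives [Hg²⁺] = 0.02 M.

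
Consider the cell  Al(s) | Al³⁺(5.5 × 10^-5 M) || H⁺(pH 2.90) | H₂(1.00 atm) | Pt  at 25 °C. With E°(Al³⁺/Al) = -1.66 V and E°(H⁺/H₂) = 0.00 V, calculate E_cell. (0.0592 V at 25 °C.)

1.57 V

The hydrogen couple is the cathode, so E°_cell = 1.66 V; n = 6.
[H⁺] = 10^(−2.90) = 0.0013 M, and Q = [Al³⁺]^2·P(H₂)^3 / [H⁺]^6 = 7.6 × 10^8.
E = E° − (0.0592/6) log Q = 1.66 − (0.0592/6)(8.881) = 1.572 V.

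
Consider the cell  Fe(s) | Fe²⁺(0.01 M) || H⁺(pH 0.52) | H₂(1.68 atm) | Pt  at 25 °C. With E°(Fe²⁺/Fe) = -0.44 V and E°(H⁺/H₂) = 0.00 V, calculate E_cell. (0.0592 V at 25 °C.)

0.46 V

The hydrogen couple is the cathode, so E°_cell = 0.44 V; n = 2.
[H⁺] = 10^(−0.52) = 0.30 M, and Q = [Fe²⁺]·P(H₂) / [H⁺]^2 = 0.184.
E = E° − (0.0592/2) log Q = 0.44 − (0.0592/2)(-0.735) = 0.462 V.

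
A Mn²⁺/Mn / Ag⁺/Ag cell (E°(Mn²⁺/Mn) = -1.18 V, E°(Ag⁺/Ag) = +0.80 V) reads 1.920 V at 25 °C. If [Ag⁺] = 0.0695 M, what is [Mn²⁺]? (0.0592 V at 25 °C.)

From the Nernst equation, log Q = n(E° − E)/0.0592 = 2(1.98 − 1.920)/0.0592 = 2.027, so Q = 106.
With Q = [Mn²⁺]/[Ag⁺]^2 and the known concentrations, [Mn²⁺] in the numerator gives [Mn²⁺] = 0.51 M.

0.51 M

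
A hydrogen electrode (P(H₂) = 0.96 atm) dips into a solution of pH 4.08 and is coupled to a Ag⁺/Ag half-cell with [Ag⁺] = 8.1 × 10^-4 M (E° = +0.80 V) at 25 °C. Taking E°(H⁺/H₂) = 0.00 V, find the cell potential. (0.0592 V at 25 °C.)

0.86 V

The Ag⁺/Ag couple is the cathode, so E°_cell = 0.80 V; n = 2.
[H⁺] = 10^(−4.08) = 8.3 × 10^-5 M, and Q = [H⁺]^2 / ([Ag⁺]^2·P(H₂)) = 0.0110.
E = E° − (0.0592/2) log Q = 0.80 − (0.0592/2)(-1.959) = 0.858 V.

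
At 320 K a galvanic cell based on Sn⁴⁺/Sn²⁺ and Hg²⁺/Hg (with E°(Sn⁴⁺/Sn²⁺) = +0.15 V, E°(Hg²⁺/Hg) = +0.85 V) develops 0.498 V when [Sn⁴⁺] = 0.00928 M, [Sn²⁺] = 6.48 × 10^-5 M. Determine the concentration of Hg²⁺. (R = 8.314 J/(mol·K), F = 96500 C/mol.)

From the Nernst equation, ln Q = nF(E° − E)/RT = 2×96500×(0.70 − 0.498)/(8.314×320) = 14.654, so Q = 2.31 × 10^6.
With Q = [Sn⁴⁺]/([Sn²⁺]·[Hg²⁺]) and the known concentrations, [Hg²⁺] in the denominator gives [Hg²⁺] = 6.2 × 10^-5 M.

6.2 × 10^-5 M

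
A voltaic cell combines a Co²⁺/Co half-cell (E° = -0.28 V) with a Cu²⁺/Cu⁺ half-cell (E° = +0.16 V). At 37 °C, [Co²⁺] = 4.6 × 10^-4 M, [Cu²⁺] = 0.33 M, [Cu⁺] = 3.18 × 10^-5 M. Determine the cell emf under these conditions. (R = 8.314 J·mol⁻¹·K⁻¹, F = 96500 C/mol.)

0.790 V

The Cu²⁺/Cu⁺ couple has the higher reduction potential and acts as the cathode, so E°_cell = +0.16 − (-0.28) = 0.44 V.
Balancing electrons gives n = 2; the reaction quotient is Q = [Co²⁺]·[Cu⁺]^2/[Cu²⁺]^2 = 4.27 × 10^-12.
E = E° − (RT/nF) ln Q = 0.44 − (8.314×310)/(2×96500) × (-26.179) = 0.440 + 0.350 = 0.790 V.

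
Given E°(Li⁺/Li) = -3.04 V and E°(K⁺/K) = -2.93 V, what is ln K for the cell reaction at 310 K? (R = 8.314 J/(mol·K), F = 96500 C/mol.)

ln K = 4.1

E°_cell = -2.93 − (-3.04) = 0.11 V, with n = 1 electron transferred.
At equilibrium E = 0, so the Nernst equation gives ln K = nFE°/RT = (1)(96500)(0.11)/((8.314)(310)) = 4.12.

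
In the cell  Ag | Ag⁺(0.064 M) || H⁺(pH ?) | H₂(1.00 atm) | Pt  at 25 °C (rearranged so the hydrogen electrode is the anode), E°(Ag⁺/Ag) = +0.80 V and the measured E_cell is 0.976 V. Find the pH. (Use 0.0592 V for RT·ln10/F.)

E°_cell = 0.80 V and n = 2.
log Q = n(E° − E)/0.0592 = 2×(0.80 − 0.976)/0.0592 = -5.946.
With Q = [H⁺]^2 / ([Ag⁺]^2·P(H₂)), solving for [H⁺] gives log[H⁺] = -4.167, so pH = 4.17.

pH = 4.17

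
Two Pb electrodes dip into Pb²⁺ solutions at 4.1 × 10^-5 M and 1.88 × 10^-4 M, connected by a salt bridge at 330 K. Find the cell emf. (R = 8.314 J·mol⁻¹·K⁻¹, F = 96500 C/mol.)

Both half-cells are Pb²⁺/Pb, so E°_cell = 0. The concentrated side is the cathode; the cell reaction moves Pb²⁺ from high to low concentration with n = 2.
Q = [Pb²⁺]_dilute/[Pb²⁺]_conc = 4.1 × 10^-5/1.88 × 10^-4 = 0.218.
E = 0 − (RT/nF) ln Q = −((8.314×330)/(2×96500))(-1.523) = 0.0217 V.

0.022 V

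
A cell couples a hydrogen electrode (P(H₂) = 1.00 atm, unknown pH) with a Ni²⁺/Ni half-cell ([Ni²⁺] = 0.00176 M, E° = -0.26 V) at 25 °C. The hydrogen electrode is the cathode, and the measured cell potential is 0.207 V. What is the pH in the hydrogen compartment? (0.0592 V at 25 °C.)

E°_cell = 0.26 V and n = 2.
log Q = n(E° − E)/0.0592 = 2×(0.26 − 0.207)/0.0592 = 1.791.
With Q = [Ni²⁺]·P(H₂) / [H⁺]^2, solving for [H⁺] gives log[H⁺] = -2.273, so pH = 2.27.

pH = 2.27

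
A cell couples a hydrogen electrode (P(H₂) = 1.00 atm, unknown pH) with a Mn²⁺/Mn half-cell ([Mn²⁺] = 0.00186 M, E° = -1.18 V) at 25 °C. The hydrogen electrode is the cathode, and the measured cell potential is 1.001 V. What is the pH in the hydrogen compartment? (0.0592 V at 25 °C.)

E°_cell = 1.18 V and n = 2.
log Q = n(E° − E)/0.0592 = 2×(1.18 − 1.001)/0.0592 = 6.047.
With Q = [Mn²⁺]·P(H₂) / [H⁺]^2, solving for [H⁺] gives log[H⁺] = -4.389, so pH = 4.39.

pH = 4.39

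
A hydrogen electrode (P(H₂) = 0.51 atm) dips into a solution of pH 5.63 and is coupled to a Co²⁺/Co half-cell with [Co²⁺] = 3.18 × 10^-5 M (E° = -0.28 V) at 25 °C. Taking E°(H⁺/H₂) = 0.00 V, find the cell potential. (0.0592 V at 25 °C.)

0.088 V

The hydrogen couple is the cathode, so E°_cell = 0.28 V; n = 2.
[H⁺] = 10^(−5.63) = 2.3 × 10^-6 M, and Q = [Co²⁺]·P(H₂) / [H⁺]^2 = 2.95 × 10^6.
E = E° − (0.0592/2) log Q = 0.28 − (0.0592/2)(6.470) = 0.088 V.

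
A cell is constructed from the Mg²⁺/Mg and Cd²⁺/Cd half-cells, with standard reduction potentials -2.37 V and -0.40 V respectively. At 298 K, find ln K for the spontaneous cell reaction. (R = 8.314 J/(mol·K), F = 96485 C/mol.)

E°_cell = -0.40 − (-2.37) = 1.97 V, with n = 2 electrons transferred.
At equilibrium E = 0, so the Nernst equation gives ln K = nFE°/RT = (2)(96485)(1.97)/((8.314)(298)) = 153.44.

ln K = 153.4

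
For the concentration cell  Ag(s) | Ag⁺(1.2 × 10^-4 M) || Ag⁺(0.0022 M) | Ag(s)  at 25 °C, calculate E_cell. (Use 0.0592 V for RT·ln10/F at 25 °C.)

0.075 V

Both half-cells are Ag⁺/Ag, so E°_cell = 0. The concentrated side is the cathode; the cell reaction moves Ag⁺ from high to low concentration with n = 1.
Q = [Ag⁺]_dilute/[Ag⁺]_conc = 1.2 × 10^-4/0.0022 = 0.0545.
E = 0 − (0.0592/1) log Q = −(0.0592/1)(-1.263) = 0.0748 V.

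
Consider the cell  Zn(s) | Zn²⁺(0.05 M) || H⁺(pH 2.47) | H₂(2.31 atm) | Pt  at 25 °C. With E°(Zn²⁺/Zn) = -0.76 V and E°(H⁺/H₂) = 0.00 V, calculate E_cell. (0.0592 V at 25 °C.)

The hydrogen couple is the cathode, so E°_cell = 0.76 V; n = 2.
[H⁺] = 10^(−2.47) = 0.0034 M, and Q = [Zn²⁺]·P(H₂) / [H⁺]^2 = 1.01 × 10^4.
E = E° − (0.0592/2) log Q = 0.76 − (0.0592/2)(4.003) = 0.642 V.

0.64 V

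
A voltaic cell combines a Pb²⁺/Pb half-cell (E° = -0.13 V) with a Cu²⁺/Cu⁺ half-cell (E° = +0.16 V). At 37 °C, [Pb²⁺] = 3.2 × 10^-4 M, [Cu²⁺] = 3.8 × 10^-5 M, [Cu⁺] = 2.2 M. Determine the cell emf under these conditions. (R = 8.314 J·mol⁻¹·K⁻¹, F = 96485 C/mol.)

The Cu²⁺/Cu⁺ couple has the higher reduction potential and acts as the cathode, so E°_cell = +0.16 − (-0.13) = 0.29 V.
Balancing electrons gives n = 2; the reaction quotient is Q = [Pb²⁺]·[Cu⁺]^2/[Cu²⁺]^2 = 1.07 × 10^6.
E = E° − (RT/nF) ln Q = 0.29 − (8.314×310)/(2×96485) × (13.886) = 0.290 − 0.185 = 0.105 V.

0.105 V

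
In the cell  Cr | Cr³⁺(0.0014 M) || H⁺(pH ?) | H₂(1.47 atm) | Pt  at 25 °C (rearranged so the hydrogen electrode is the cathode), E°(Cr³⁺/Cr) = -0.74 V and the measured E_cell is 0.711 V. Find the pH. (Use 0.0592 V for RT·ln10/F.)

pH = 1.36

E°_cell = 0.74 V and n = 6.
log Q = n(E° − E)/0.0592 = 6×(0.74 − 0.711)/0.0592 = 2.939.
With Q = [Cr³⁺]^2·P(H₂)^3 / [H⁺]^6, solving for [H⁺] gives log[H⁺] = -1.357, so pH = 1.36.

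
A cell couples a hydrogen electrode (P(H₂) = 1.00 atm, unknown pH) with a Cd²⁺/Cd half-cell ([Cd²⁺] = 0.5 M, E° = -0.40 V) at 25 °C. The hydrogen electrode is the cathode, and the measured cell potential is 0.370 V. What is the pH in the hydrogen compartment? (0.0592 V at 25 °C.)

E°_cell = 0.40 V and n = 2.
log Q = n(E° − E)/0.0592 = 2×(0.40 − 0.370)/0.0592 = 1.014.
With Q = [Cd²⁺]·P(H₂) / [H⁺]^2, solving for [H⁺] gives log[H⁺] = -0.657, so pH = 0.66.

pH = 0.66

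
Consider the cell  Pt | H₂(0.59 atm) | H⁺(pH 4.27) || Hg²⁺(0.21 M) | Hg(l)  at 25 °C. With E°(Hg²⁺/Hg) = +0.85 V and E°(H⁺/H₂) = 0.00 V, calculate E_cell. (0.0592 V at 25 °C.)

1.08 V

The Hg²⁺/Hg couple is the cathode, so E°_cell = 0.85 V; n = 2.
[H⁺] = 10^(−4.27) = 5.4 × 10^-5 M, and Q = [H⁺]^2 / ([Hg²⁺]·P(H₂)) = 2.33 × 10^-8.
E = E° − (0.0592/2) log Q = 0.85 − (0.0592/2)(-7.633) = 1.076 V.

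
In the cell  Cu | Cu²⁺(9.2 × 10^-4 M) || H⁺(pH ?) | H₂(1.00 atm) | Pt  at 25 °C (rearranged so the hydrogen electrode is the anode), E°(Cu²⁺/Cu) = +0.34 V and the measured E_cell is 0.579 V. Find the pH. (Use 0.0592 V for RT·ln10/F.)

pH = 5.56

E°_cell = 0.34 V and n = 2.
log Q = n(E° − E)/0.0592 = 2×(0.34 − 0.579)/0.0592 = -8.074.
With Q = [H⁺]^2 / ([Cu²⁺]·P(H₂)), solving for [H⁺] gives log[H⁺] = -5.555, so pH = 5.56.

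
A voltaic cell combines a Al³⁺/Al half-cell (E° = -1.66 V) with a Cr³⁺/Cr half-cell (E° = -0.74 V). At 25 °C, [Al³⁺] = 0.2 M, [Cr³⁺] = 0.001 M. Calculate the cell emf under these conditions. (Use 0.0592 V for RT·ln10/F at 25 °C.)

0.875 V

The Cr³⁺/Cr couple has the higher reduction potential and acts as the cathode, so E°_cell = -0.74 − (-1.66) = 0.92 V.
Balancing electrons gives n = 3; the reaction quotient is Q = [Al³⁺]/[Cr³⁺] = 200.
At 25 °C, E = E° − (0.0592/n) log Q = 0.92 − (0.0592/3)(2.301) = 0.920 − 0.045 = 0.875 V.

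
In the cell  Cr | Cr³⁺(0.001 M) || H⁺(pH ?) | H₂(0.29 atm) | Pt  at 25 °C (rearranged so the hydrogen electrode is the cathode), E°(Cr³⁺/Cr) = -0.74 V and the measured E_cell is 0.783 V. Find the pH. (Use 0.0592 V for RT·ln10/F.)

E°_cell = 0.74 V and n = 6.
log Q = n(E° − E)/0.0592 = 6×(0.74 − 0.783)/0.0592 = -4.358.
With Q = [Cr³⁺]^2·P(H₂)^3 / [H⁺]^6, solving for [H⁺] gives log[H⁺] = -0.542, so pH = 0.54.

pH = 0.54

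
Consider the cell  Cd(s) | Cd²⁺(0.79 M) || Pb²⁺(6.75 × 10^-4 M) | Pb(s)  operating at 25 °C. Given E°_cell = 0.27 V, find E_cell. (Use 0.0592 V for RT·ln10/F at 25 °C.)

0.179 V

Balancing electrons gives n = 2; the reaction quotient is Q = [Cd²⁺]/[Pb²⁺] = 1170.
At 25 °C, E = E° − (0.0592/n) log Q = 0.27 − (0.0592/2)(3.068) = 0.270 − 0.091 = 0.179 V.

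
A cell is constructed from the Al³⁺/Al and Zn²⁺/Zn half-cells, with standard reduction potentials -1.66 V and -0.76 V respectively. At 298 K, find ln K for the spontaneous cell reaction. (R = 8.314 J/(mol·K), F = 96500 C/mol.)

ln K = 210.3

E°_cell = -0.76 − (-1.66) = 0.90 V, with n = 6 electrons transferred.
At equilibrium E = 0, so the Nernst equation gives ln K = nFE°/RT = (6)(96500)(0.90)/((8.314)(298)) = 210.33.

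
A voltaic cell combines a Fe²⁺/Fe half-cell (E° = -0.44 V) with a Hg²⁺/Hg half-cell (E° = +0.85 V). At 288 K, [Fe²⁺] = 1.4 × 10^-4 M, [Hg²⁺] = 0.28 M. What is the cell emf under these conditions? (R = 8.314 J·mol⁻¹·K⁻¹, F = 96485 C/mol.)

The Hg²⁺/Hg couple has the higher reduction potential and acts as the cathode, so E°_cell = +0.85 − (-0.44) = 1.29 V.
Balancing electrons gives n = 2; the reaction quotient is Q = [Fe²⁺]/[Hg²⁺] = 5 × 10^-4.
E = E° − (RT/nF) ln Q = 1.29 − (8.314×288)/(2×96485) × (-7.601) = 1.290 + 0.094 = 1.384 V.

1.38 V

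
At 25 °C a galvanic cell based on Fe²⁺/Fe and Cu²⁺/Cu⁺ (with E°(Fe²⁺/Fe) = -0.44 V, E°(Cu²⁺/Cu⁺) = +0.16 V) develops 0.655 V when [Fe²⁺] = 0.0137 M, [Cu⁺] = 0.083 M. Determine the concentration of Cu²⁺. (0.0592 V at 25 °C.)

From the Nernst equation, log Q = n(E° − E)/0.0592 = 2(0.60 − 0.655)/0.0592 = -1.858, so Q = 0.0139.
With Q = [Fe²⁺]·[Cu⁺]^2/[Cu²⁺]^2 and the known concentrations, [Cu²⁺]^2 in the denominator gives [Cu²⁺] = 0.083 M.

0.083 M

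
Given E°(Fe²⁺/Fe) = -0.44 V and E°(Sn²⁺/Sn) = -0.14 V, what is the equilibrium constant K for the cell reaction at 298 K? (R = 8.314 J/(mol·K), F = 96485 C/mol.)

E°_cell = -0.14 − (-0.44) = 0.30 V, with n = 2 electrons transferred.
At equilibrium E = 0, so the Nernst equation gives ln K = nFE°/RT = (2)(96485)(0.30)/((8.314)(298)) = 23.37.
K = e^23.37 = 1.4 × 10^10.

1.4 × 10^10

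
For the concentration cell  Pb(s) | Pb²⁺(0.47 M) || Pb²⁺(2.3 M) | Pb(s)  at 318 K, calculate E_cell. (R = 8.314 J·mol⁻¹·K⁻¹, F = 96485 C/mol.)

Both half-cells are Pb²⁺/Pb, so E°_cell = 0. The concentrated side is the cathode; the cell reaction moves Pb²⁺ from high to low concentration with n = 2.
Q = [Pb²⁺]_dilute/[Pb²⁺]_conc = 0.47/2.3 = 0.204.
E = 0 − (RT/nF) ln Q = −((8.314×318)/(2×96485))(-1.588) = 0.0218 V.

0.022 V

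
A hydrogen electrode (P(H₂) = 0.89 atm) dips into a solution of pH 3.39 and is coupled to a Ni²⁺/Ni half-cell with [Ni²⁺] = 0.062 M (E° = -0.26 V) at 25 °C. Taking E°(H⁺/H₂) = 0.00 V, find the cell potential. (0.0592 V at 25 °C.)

0.097 V

The hydrogen couple is the cathode, so E°_cell = 0.26 V; n = 2.
[H⁺] = 10^(−3.39) = 4.1 × 10^-4 M, and Q = [Ni²⁺]·P(H₂) / [H⁺]^2 = 3.32 × 10^5.
E = E° − (0.0592/2) log Q = 0.26 − (0.0592/2)(5.522) = 0.097 V.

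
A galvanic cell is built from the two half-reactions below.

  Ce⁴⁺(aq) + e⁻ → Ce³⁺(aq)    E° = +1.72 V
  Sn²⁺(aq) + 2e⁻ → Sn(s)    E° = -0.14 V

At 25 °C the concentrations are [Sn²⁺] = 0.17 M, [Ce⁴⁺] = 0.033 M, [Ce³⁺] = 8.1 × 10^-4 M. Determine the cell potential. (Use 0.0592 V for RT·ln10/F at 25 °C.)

1.98 V

The Ce⁴⁺/Ce³⁺ couple has the higher reduction potential and acts as the cathode, so E°_cell = +1.72 − (-0.14) = 1.86 V.
Balancing electrons gives n = 2; the reaction quotient is Q = [Sn²⁺]·[Ce³⁺]^2/[Ce⁴⁺]^2 = 1.02 × 10^-4.
At 25 °C, E = E° − (0.0592/n) log Q = 1.86 − (0.0592/2)(-3.990) = 1.860 + 0.118 = 1.978 V.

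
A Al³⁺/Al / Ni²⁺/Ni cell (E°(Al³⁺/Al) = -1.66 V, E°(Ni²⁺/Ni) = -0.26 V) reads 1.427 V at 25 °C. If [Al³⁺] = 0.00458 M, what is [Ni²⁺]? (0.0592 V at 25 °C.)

0.23 M

From the Nernst equation, log Q = n(E° − E)/0.0592 = 6(1.40 − 1.427)/0.0592 = -2.736, so Q = 0.00183.
With Q = [Al³⁺]^2/[Ni²⁺]^3 and the known concentrations, [Ni²⁺]^3 in the denominator gives [Ni²⁺] = 0.23 M.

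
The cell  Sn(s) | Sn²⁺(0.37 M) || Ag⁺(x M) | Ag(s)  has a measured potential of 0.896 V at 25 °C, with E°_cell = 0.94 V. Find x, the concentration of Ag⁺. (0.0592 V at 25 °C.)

From the Nernst equation, log Q = n(E° − E)/0.0592 = 2(0.94 − 0.896)/0.0592 = 1.486, so Q = 30.7.
With Q = [Sn²⁺]/[Ag⁺]^2 and the known concentrations, [Ag⁺]^2 in the denominator gives [Ag⁺] = 0.11 M.

0.11 M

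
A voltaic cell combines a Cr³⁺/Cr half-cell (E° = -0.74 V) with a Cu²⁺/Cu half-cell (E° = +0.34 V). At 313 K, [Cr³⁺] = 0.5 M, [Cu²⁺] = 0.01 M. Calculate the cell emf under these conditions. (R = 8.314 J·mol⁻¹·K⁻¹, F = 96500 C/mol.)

1.02 V

The Cu²⁺/Cu couple has the higher reduction potential and acts as the cathode, so E°_cell = +0.34 − (-0.74) = 1.08 V.
Balancing electrons gives n = 6; the reaction quotient is Q = [Cr³⁺]^2/[Cu²⁺]^3 = 2.5 × 10^5.
E = E° − (RT/nF) ln Q = 1.08 − (8.314×313)/(6×96500) × (12.429) = 1.080 − 0.056 = 1.024 V.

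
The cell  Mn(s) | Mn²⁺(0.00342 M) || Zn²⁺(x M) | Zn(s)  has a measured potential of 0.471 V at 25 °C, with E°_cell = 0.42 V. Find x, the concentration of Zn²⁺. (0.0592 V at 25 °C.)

0.18 M

From the Nernst equation, log Q = n(E° − E)/0.0592 = 2(0.42 − 0.471)/0.0592 = -1.723, so Q = 0.0189.
With Q = [Mn²⁺]/[Zn²⁺] and the known concentrations, [Zn²⁺] in the denominator gives [Zn²⁺] = 0.18 M.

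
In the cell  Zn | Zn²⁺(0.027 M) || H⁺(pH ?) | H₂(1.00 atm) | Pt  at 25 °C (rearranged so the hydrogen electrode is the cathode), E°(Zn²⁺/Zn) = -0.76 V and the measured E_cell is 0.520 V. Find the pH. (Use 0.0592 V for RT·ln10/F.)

pH = 4.84

E°_cell = 0.76 V and n = 2.
log Q = n(E° − E)/0.0592 = 2×(0.76 − 0.520)/0.0592 = 8.108.
With Q = [Zn²⁺]·P(H₂) / [H⁺]^2, solving for [H⁺] gives log[H⁺] = -4.838, so pH = 4.84.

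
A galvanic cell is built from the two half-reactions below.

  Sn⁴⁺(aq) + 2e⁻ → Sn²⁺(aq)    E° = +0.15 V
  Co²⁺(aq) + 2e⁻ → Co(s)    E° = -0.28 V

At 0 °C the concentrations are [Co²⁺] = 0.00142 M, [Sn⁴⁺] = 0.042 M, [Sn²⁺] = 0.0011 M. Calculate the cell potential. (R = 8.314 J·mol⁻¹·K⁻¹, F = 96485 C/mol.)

0.550 V

The Sn⁴⁺/Sn²⁺ couple has the higher reduction potential and acts as the cathode, so E°_cell = +0.15 − (-0.28) = 0.43 V.
Balancing electrons gives n = 2; the reaction quotient is Q = [Co²⁺]·[Sn²⁺]/[Sn⁴⁺] = 3.72 × 10^-5.
E = E° − (RT/nF) ln Q = 0.43 − (8.314×273)/(2×96485) × (-10.199) = 0.430 + 0.120 = 0.550 V.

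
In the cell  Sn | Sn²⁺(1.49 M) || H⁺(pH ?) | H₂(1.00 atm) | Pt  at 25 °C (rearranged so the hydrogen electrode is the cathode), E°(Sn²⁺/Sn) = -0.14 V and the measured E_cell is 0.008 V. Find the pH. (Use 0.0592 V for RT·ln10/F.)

pH = 2.14

E°_cell = 0.14 V and n = 2.
log Q = n(E° − E)/0.0592 = 2×(0.14 − 0.008)/0.0592 = 4.459.
With Q = [Sn²⁺]·P(H₂) / [H⁺]^2, solving for [H⁺] gives log[H⁺] = -2.143, so pH = 2.14.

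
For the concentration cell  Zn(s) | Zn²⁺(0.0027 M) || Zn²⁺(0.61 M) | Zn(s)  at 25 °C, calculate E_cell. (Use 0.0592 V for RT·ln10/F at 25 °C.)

0.070 V

Both half-cells are Zn²⁺/Zn, so E°_cell = 0. The concentrated side is the cathode; the cell reaction moves Zn²⁺ from high to low concentration with n = 2.
Q = [Zn²⁺]_dilute/[Zn²⁺]_conc = 0.0027/0.61 = 0.00443.
E = 0 − (0.0592/2) log Q = −(0.0592/2)(-2.354) = 0.0697 V.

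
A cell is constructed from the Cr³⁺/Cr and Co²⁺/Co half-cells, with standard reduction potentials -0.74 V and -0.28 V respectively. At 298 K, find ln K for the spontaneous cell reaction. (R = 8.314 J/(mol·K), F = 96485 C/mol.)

ln K = 107.5

E°_cell = -0.28 − (-0.74) = 0.46 V, with n = 6 electrons transferred.
At equilibrium E = 0, so the Nernst equation gives ln K = nFE°/RT = (6)(96485)(0.46)/((8.314)(298)) = 107.48.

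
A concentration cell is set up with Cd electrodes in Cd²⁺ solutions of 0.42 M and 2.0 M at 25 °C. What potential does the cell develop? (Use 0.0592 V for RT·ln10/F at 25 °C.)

0.020 V

Both half-cells are Cd²⁺/Cd, so E°_cell = 0. The concentrated side is the cathode; the cell reaction moves Cd²⁺ from high to low concentration with n = 2.
Q = [Cd²⁺]_dilute/[Cd²⁺]_conc = 0.42/2.0 = 0.210.
E = 0 − (0.0592/2) log Q = −(0.0592/2)(-0.678) = 0.0201 V.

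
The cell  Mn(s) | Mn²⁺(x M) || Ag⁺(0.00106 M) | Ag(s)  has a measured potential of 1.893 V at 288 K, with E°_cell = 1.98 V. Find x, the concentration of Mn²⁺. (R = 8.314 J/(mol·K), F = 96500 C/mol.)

0.0012 M

From the Nernst equation, ln Q = nF(E° − E)/RT = 2×96500×(1.98 − 1.893)/(8.314×288) = 7.013, so Q = 1110.
With Q = [Mn²⁺]/[Ag⁺]^2 and the known concentrations, [Mn²⁺] in the numerator gives [Mn²⁺] = 0.0012 M.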